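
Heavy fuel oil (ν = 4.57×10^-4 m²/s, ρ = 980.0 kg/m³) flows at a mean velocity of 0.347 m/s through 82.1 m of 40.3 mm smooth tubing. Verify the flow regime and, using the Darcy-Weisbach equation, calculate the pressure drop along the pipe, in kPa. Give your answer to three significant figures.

Re = VD/ν = 0.347·0.04030/4.57×10^-4 = 30.6 → laminar (Re < 2300)
f = 64/Re = 2.092
h_f = f(L/D)V²/(2g) = 2.092·(82.1/0.04030)·0.347²/(2·9.81) = 26.15 m
Δp = ρg·h_f = 980.0·9.81·26.15 = 251.4 kPa

Δp ≈ 251 kPa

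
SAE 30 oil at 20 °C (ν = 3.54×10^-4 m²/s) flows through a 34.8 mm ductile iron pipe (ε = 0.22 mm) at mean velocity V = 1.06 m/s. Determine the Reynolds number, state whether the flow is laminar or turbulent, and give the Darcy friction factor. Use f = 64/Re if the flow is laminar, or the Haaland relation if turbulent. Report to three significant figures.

Re = VD/ν = 1.060·0.0348/3.54×10^-4 = 104
Re < 2300 → laminar → f = 64/Re = 0.6142

Re ≈ 104; laminar; f = 64/Re ≈ 0.614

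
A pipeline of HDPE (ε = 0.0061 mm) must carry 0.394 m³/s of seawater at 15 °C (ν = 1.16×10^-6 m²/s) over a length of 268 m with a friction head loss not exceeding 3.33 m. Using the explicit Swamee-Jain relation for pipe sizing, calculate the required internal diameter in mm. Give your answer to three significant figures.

D ≈ 418 mm

Swamee-Jain (Type III): D = 0.66·[ε^1.25·(LQ²/(gh_f))^4.75 + ν·Q^9.4·(L/(gh_f))^5.2]^0.04
LQ²/(gh_f) = 1.274; L/(gh_f) = 8.204
Term 1 = ε^1.25·(…)^4.75 = 9.56×10^-7; Term 2 = ν·Q^9.4·(…)^5.2 = 1.04×10^-5
D = 0.66·(9.56×10^-7 + 1.04×10^-5)^0.04 = 0.4185 m = 418 mm
Check: V = 2.86 m/s, Re = 1.03×10^6, f = 0.01190, h_f = 3.19 m ≈ 3.33 m ✓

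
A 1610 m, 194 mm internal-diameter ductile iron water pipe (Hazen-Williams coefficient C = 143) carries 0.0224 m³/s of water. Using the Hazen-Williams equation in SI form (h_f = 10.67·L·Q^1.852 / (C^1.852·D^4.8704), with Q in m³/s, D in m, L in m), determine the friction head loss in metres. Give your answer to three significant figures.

h_f = 10.67·1610·0.0224^1.852 / (143^1.852·0.194^4.8704) = 4.536 m

h_f ≈ 4.54 m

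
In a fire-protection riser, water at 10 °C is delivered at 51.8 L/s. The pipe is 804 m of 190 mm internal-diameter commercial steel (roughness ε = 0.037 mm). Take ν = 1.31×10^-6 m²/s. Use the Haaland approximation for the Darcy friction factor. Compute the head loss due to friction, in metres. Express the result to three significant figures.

V = 4Q/(πD²) = 4·0.0518/(π·0.190²) = 1.827 m/s
Re = VD/ν = 1.827·0.190/1.31×10^-6 = 2.65×10^5 → turbulent
ε/D = 0.037/190 = 1.95×10^-4
Haaland: f = 0.01625
h_f = f(L/D)V²/(2g) = 0.01625·(804/0.190)·1.827²/(2·9.81) = 11.70 m

h_f ≈ 11.7 m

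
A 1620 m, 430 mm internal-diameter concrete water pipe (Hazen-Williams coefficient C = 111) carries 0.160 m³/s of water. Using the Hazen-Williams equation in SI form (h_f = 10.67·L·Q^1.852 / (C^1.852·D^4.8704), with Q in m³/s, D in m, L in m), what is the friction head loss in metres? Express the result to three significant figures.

h_f = 10.67·1620·0.160^1.852 / (111^1.852·0.430^4.8704) = 5.767 m

h_f ≈ 5.77 m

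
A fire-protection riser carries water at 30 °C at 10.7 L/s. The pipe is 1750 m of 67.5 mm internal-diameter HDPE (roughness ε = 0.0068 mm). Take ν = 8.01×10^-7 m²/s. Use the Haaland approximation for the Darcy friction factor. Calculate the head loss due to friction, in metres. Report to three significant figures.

V = 4Q/(πD²) = 4·0.0107/(π·0.0675²) = 2.990 m/s
Re = VD/ν = 2.990·0.0675/8.01×10^-7 = 2.52×10^5 → turbulent
ε/D = 0.0068/67.5 = 1.01×10^-4
Haaland: f = 0.01563
h_f = f(L/D)V²/(2g) = 0.01563·(1750/0.0675)·2.990²/(2·9.81) = 184.6 m

h_f ≈ 185 m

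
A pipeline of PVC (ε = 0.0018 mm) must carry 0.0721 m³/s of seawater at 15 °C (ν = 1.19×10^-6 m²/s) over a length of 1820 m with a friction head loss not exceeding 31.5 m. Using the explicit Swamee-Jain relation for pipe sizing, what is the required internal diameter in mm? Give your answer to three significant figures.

D ≈ 206 mm

Swamee-Jain (Type III): D = 0.66·[ε^1.25·(LQ²/(gh_f))^4.75 + ν·Q^9.4·(L/(gh_f))^5.2]^0.04
LQ²/(gh_f) = 0.03062; L/(gh_f) = 5.890
Term 1 = ε^1.25·(…)^4.75 = 4.24×10^-15; Term 2 = ν·Q^9.4·(…)^5.2 = 2.21×10^-13
D = 0.66·(4.24×10^-15 + 2.21×10^-13)^0.04 = 0.2059 m = 206 mm
Check: V = 2.17 m/s, Re = 3.75×10^5, f = 0.01391, h_f = 29.4 m ≈ 31.5 m ✓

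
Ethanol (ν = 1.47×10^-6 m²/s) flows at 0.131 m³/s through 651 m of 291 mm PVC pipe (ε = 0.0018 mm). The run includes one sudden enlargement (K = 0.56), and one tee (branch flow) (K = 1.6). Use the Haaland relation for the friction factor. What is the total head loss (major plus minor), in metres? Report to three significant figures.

H_L ≈ 6.50 m

V = 4Q/(πD²) = 1.970 m/s; V²/2g = 0.1977 m
Re = 3.90×10^5, ε/D = 6.19×10^-6 → f = 0.01372 (Haaland)
Major: h_f = f(L/D)·V²/2g = 0.01372·2237·0.1977 = 6.070 m
Minor: ΣK = 2.16; h_m = ΣK·V²/2g = 0.4271 m
Total H_L = 6.070 + 0.4271 = 6.497 m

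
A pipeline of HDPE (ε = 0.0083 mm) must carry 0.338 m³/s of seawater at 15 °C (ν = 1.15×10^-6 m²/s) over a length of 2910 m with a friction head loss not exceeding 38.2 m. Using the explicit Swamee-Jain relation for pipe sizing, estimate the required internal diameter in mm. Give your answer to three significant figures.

Swamee-Jain (Type III): D = 0.66·[ε^1.25·(LQ²/(gh_f))^4.75 + ν·Q^9.4·(L/(gh_f))^5.2]^0.04
LQ²/(gh_f) = 0.8871; L/(gh_f) = 7.765
Term 1 = ε^1.25·(…)^4.75 = 2.52×10^-7; Term 2 = ν·Q^9.4·(…)^5.2 = 1.83×10^-6
D = 0.66·(2.52×10^-7 + 1.83×10^-6)^0.04 = 0.3911 m = 391 mm
Check: V = 2.81 m/s, Re = 9.57×10^5, f = 0.01218, h_f = 36.6 m ≈ 38.2 m ✓

D ≈ 391 mm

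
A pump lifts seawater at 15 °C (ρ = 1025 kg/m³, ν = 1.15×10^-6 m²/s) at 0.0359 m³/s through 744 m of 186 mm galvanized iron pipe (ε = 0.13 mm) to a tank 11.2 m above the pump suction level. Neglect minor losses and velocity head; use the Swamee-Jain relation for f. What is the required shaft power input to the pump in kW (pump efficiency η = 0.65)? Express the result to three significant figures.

P_shaft ≈ 10.1 kW

V = 4Q/(πD²) = 1.321 m/s; Re = 2.14×10^5; ε/D = 6.99×10^-4; f = 0.01981
h_f = f(L/D)V²/2g = 7.052 m
Total head H = z + h_f = 11.2 + 7.052 = 18.25 m
P_hyd = ρgQH = 1025·9.81·0.0359·18.25 = 6.589 kW
P_shaft = P_hyd/η = 6.589/0.65 = 10.14 kW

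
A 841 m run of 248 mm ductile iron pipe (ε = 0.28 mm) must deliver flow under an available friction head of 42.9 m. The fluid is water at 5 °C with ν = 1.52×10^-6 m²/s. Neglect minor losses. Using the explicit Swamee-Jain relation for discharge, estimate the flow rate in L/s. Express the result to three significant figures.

Q ≈ 167 L/s

Swamee-Jain (Type II): Q = -0.965·√(gD⁵h_f/L)·ln[ε/(3.7D) + √(3.17ν²L/(gD³h_f))]
√(gD⁵h_f/L) = √(9.81·0.248⁵·42.9/841) = 0.02167
ε/(3.7D) = 3.05×10^-4; √(3.17ν²L/(gD³h_f)) = 3.10×10^-5
Q = -0.965·0.02167·ln(3.361×10^-4) = 0.1672 m³/s
Check: V = 3.46 m/s, Re = 5.65×10^5, f = 0.02083, h_f = 43.2 m ≈ 42.9 m ✓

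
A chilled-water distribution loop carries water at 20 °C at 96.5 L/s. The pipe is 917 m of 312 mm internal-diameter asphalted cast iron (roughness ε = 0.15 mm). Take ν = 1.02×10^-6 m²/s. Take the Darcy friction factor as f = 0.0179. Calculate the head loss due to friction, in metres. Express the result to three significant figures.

V = 4Q/(πD²) = 4·0.0965/(π·0.312²) = 1.262 m/s
h_f = f(L/D)V²/(2g) = 0.01790·(917/0.312)·1.262²/(2·9.81) = 4.272 m

h_f ≈ 4.27 m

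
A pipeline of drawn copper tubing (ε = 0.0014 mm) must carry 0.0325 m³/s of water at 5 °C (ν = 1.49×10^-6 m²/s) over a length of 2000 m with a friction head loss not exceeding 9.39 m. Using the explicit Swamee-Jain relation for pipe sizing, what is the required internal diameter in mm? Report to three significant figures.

D ≈ 202 mm

Swamee-Jain (Type III): D = 0.66·[ε^1.25·(LQ²/(gh_f))^4.75 + ν·Q^9.4·(L/(gh_f))^5.2]^0.04
LQ²/(gh_f) = 0.02293; L/(gh_f) = 21.71
Term 1 = ε^1.25·(…)^4.75 = 7.85×10^-16; Term 2 = ν·Q^9.4·(…)^5.2 = 1.37×10^-13
D = 0.66·(7.85×10^-16 + 1.37×10^-13)^0.04 = 0.2019 m = 202 mm
Check: V = 1.02 m/s, Re = 1.38×10^5, f = 0.01678, h_f = 8.74 m ≈ 9.39 m ✓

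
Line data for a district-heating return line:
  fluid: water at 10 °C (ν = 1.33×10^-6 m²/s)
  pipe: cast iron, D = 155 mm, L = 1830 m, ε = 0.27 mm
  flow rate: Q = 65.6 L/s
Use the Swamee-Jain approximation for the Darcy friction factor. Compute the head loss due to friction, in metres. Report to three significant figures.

V = 4Q/(πD²) = 4·0.0656/(π·0.155²) = 3.477 m/s
Re = VD/ν = 3.477·0.155/1.33×10^-6 = 4.05×10^5 → turbulent
ε/D = 0.27/155 = 0.00174
Swamee-Jain: f = 0.02321
h_f = f(L/D)V²/(2g) = 0.02321·(1830/0.155)·3.477²/(2·9.81) = 168.8 m

h_f ≈ 169 m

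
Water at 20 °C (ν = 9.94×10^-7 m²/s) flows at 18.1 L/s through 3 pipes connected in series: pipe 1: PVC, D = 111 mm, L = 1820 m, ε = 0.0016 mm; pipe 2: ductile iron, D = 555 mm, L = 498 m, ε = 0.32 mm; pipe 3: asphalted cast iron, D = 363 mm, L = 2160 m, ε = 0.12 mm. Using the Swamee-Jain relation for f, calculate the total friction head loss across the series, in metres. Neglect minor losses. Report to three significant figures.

Pipe 1: V = 1.870 m/s, Re = 2.09×10^5, ε/D = 1.44×10^-5, f = 0.01554, h_1 = f(L/D)V²/2g = 45.43 m
Pipe 2: V = 0.07482 m/s, Re = 4.18×10^4, ε/D = 5.77×10^-4, f = 0.02357, h_2 = f(L/D)V²/2g = 0.006035 m
Pipe 3: V = 0.1749 m/s, Re = 6.39×10^4, ε/D = 3.31×10^-4, f = 0.02110, h_3 = f(L/D)V²/2g = 0.1957 m
Series → Q common, losses add: H = Σh = 45.63 m

H ≈ 45.6 m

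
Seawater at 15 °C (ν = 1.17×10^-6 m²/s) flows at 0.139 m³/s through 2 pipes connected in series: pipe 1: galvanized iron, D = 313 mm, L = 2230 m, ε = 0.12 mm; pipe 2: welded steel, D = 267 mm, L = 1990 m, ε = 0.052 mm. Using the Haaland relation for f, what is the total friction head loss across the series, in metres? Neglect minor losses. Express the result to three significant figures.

H ≈ 55.3 m

Pipe 1: V = 1.806 m/s, Re = 4.83×10^5, ε/D = 3.83×10^-4, f = 0.01682, h_1 = f(L/D)V²/2g = 19.93 m
Pipe 2: V = 2.483 m/s, Re = 5.67×10^5, ε/D = 1.95×10^-4, f = 0.01509, h_2 = f(L/D)V²/2g = 35.32 m
Series → Q common, losses add: H = Σh = 55.25 m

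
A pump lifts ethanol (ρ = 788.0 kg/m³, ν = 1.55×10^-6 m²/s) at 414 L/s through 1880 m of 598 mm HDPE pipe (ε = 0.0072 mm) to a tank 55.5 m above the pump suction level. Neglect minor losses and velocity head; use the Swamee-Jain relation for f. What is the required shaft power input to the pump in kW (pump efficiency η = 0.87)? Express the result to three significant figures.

V = 4Q/(πD²) = 1.474 m/s; Re = 5.69×10^5; ε/D = 1.20×10^-5; f = 0.01300
h_f = f(L/D)V²/2g = 4.527 m
Total head H = z + h_f = 55.5 + 4.527 = 60.03 m
P_hyd = ρgQH = 788.0·9.81·0.414·60.03 = 192.1 kW
P_shaft = P_hyd/η = 192.1/0.87 = 220.8 kW

P_shaft ≈ 221 kW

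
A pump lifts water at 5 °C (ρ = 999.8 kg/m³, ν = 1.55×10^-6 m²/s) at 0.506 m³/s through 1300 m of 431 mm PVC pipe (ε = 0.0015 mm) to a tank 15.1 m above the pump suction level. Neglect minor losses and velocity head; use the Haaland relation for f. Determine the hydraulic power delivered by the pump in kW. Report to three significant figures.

V = 4Q/(πD²) = 3.468 m/s; Re = 9.64×10^5; ε/D = 3.48×10^-6; f = 0.01171
h_f = f(L/D)V²/2g = 21.66 m
Total head H = z + h_f = 15.1 + 21.66 = 36.76 m
P_hyd = ρgQH = 999.8·9.81·0.506·36.76 = 182.4 kW

P_hyd ≈ 182 kW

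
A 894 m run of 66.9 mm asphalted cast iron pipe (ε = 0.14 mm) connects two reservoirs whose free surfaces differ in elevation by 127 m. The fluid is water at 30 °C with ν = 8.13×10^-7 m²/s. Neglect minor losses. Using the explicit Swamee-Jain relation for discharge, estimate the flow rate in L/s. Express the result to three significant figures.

Q ≈ 9.71 L/s

Swamee-Jain (Type II): Q = -0.965·√(gD⁵h_f/L)·ln[ε/(3.7D) + √(3.17ν²L/(gD³h_f))]
√(gD⁵h_f/L) = √(9.81·0.0669⁵·127/894) = 0.001367
ε/(3.7D) = 5.66×10^-4; √(3.17ν²L/(gD³h_f)) = 7.09×10^-5
Q = -0.965·0.001367·ln(6.365×10^-4) = 0.009705 m³/s
Check: V = 2.76 m/s, Re = 2.27×10^5, f = 0.02464, h_f = 128 m ≈ 127 m ✓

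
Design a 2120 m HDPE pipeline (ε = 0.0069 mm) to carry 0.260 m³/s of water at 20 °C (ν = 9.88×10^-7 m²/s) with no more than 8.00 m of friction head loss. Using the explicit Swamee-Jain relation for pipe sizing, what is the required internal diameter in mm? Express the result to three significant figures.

D ≈ 455 mm

Swamee-Jain (Type III): D = 0.66·[ε^1.25·(LQ²/(gh_f))^4.75 + ν·Q^9.4·(L/(gh_f))^5.2]^0.04
LQ²/(gh_f) = 1.826; L/(gh_f) = 27.01
Term 1 = ε^1.25·(…)^4.75 = 6.18×10^-6; Term 2 = ν·Q^9.4·(…)^5.2 = 8.70×10^-5
D = 0.66·(6.18×10^-6 + 8.70×10^-5)^0.04 = 0.4553 m = 455 mm
Check: V = 1.60 m/s, Re = 7.36×10^5, f = 0.01254, h_f = 7.58 m ≈ 8.00 m ✓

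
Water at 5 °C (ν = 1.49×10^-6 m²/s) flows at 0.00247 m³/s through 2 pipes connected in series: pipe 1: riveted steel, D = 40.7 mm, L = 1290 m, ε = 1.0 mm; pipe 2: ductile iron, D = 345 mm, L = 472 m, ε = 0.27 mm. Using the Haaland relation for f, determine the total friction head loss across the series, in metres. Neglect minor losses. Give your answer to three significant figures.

H ≈ 311 m

Pipe 1: V = 1.899 m/s, Re = 5.19×10^4, ε/D = 0.0246, f = 0.05347, h_1 = f(L/D)V²/2g = 311.4 m
Pipe 2: V = 0.02642 m/s, Re = 6120, ε/D = 7.83×10^-4, f = 0.03628, h_2 = f(L/D)V²/2g = 0.001766 m
Series → Q common, losses add: H = Σh = 311.4 m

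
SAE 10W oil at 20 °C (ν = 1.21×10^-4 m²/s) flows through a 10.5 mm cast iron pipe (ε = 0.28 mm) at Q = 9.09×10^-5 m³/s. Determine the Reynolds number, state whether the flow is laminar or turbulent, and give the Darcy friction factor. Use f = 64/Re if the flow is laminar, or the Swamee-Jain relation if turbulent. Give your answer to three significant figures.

Re ≈ 91.1; laminar; f = 64/Re ≈ 0.703

V = 4Q/(πD²) = 1.050 m/s
Re = VD/ν = 1.050·0.0105/1.21×10^-4 = 91.1
Re < 2300 → laminar → f = 64/Re = 0.7026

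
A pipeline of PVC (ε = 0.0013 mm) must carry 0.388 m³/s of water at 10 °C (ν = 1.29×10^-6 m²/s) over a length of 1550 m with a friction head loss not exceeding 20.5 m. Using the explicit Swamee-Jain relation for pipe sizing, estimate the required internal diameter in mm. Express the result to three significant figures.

Swamee-Jain (Type III): D = 0.66·[ε^1.25·(LQ²/(gh_f))^4.75 + ν·Q^9.4·(L/(gh_f))^5.2]^0.04
LQ²/(gh_f) = 1.160; L/(gh_f) = 7.707
Term 1 = ε^1.25·(…)^4.75 = 8.90×10^-8; Term 2 = ν·Q^9.4·(…)^5.2 = 7.20×10^-6
D = 0.66·(8.90×10^-8 + 7.20×10^-6)^0.04 = 0.4112 m = 411 mm
Check: V = 2.92 m/s, Re = 9.31×10^5, f = 0.01182, h_f = 19.4 m ≈ 20.5 m ✓

D ≈ 411 mm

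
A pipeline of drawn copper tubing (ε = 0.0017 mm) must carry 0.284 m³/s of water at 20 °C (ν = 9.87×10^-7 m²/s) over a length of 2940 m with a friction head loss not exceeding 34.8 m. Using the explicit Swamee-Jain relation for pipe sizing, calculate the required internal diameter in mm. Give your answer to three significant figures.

Swamee-Jain (Type III): D = 0.66·[ε^1.25·(LQ²/(gh_f))^4.75 + ν·Q^9.4·(L/(gh_f))^5.2]^0.04
LQ²/(gh_f) = 0.6946; L/(gh_f) = 8.612
Term 1 = ε^1.25·(…)^4.75 = 1.09×10^-8; Term 2 = ν·Q^9.4·(…)^5.2 = 5.22×10^-7
D = 0.66·(1.09×10^-8 + 5.22×10^-7)^0.04 = 0.3704 m = 370 mm
Check: V = 2.64 m/s, Re = 9.89×10^5, f = 0.01174, h_f = 33.0 m ≈ 34.8 m ✓

D ≈ 370 mm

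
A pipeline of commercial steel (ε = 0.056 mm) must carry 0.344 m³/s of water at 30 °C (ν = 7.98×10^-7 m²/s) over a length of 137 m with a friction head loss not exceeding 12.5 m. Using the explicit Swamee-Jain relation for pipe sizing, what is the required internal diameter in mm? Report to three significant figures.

D ≈ 277 mm

Swamee-Jain (Type III): D = 0.66·[ε^1.25·(LQ²/(gh_f))^4.75 + ν·Q^9.4·(L/(gh_f))^5.2]^0.04
LQ²/(gh_f) = 0.1322; L/(gh_f) = 1.117
Term 1 = ε^1.25·(…)^4.75 = 3.24×10^-10; Term 2 = ν·Q^9.4·(…)^5.2 = 6.25×10^-11
D = 0.66·(3.24×10^-10 + 6.25×10^-11)^0.04 = 0.2774 m = 277 mm
Check: V = 5.69 m/s, Re = 1.98×10^6, f = 0.01435, h_f = 11.7 m ≈ 12.5 m ✓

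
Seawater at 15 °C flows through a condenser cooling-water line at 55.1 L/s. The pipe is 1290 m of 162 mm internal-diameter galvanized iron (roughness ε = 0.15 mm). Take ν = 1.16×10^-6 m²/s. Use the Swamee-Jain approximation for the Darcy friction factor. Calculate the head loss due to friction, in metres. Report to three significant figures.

h_f ≈ 58.7 m

V = 4Q/(πD²) = 4·0.0551/(π·0.162²) = 2.673 m/s
Re = VD/ν = 2.673·0.162/1.16×10^-6 = 3.73×10^5 → turbulent
ε/D = 0.15/162 = 9.26×10^-4
Swamee-Jain: f = 0.02024
h_f = f(L/D)V²/(2g) = 0.02024·(1290/0.162)·2.673²/(2·9.81) = 58.70 m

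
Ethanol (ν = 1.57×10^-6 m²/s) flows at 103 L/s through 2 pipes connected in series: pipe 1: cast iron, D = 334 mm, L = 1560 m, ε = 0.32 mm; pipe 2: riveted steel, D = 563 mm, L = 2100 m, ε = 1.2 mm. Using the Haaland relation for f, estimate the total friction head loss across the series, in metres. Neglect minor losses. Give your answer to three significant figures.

Pipe 1: V = 1.176 m/s, Re = 2.50×10^5, ε/D = 9.58×10^-4, f = 0.02051, h_1 = f(L/D)V²/2g = 6.747 m
Pipe 2: V = 0.4137 m/s, Re = 1.48×10^5, ε/D = 0.00213, f = 0.02487, h_2 = f(L/D)V²/2g = 0.8094 m
Series → Q common, losses add: H = Σh = 7.556 m

H ≈ 7.56 m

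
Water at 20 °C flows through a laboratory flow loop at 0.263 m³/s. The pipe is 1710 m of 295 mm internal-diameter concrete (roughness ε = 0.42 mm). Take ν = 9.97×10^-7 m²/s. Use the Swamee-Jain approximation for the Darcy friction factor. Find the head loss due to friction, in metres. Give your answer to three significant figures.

V = 4Q/(πD²) = 4·0.263/(π·0.295²) = 3.848 m/s
Re = VD/ν = 3.848·0.295/9.97×10^-7 = 1.14×10^6 → turbulent
ε/D = 0.42/295 = 0.00142
Swamee-Jain: f = 0.02172
h_f = f(L/D)V²/(2g) = 0.02172·(1710/0.295)·3.848²/(2·9.81) = 95.03 m

h_f ≈ 95.0 m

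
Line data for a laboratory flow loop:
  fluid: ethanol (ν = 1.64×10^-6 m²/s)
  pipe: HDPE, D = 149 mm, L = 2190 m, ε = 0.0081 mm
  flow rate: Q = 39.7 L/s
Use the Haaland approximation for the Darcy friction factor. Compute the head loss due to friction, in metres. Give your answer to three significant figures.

V = 4Q/(πD²) = 4·0.0397/(π·0.149²) = 2.277 m/s
Re = VD/ν = 2.277·0.149/1.64×10^-6 = 2.07×10^5 → turbulent
ε/D = 0.0081/149 = 5.44×10^-5
Haaland: f = 0.01577
h_f = f(L/D)V²/(2g) = 0.01577·(2190/0.149)·2.277²/(2·9.81) = 61.24 m

h_f ≈ 61.2 m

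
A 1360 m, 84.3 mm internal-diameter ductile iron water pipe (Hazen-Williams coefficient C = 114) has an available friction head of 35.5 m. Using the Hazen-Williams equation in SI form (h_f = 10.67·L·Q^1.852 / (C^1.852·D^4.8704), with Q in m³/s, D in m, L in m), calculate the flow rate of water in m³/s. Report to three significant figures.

Rearranging: Q = [h_f·C^1.852·D^4.8704 / (10.67·L)]^(1/1.852)
Q = [35.5·114^1.852·0.0843^4.8704 / (10.67·1360)]^0.540 = 0.006637 m³/s

Q ≈ 0.00664 m³/s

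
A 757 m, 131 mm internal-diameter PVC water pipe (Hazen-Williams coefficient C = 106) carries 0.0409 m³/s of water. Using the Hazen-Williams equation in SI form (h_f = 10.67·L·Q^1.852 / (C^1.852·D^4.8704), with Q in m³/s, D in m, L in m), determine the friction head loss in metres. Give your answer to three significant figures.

h_f = 10.67·757·0.0409^1.852 / (106^1.852·0.131^4.8704) = 76.66 m

h_f ≈ 76.7 m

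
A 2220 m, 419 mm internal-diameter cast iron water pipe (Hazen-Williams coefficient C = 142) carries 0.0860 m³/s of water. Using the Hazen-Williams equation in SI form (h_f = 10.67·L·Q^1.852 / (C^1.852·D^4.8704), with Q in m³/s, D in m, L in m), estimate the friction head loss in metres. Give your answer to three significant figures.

h_f = 10.67·2220·0.0860^1.852 / (142^1.852·0.419^4.8704) = 1.799 m

h_f ≈ 1.80 m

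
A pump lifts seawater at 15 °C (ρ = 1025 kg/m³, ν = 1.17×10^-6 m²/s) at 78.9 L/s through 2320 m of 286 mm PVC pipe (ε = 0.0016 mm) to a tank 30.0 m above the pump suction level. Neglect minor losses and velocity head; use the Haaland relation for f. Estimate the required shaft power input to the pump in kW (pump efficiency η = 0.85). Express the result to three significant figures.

V = 4Q/(πD²) = 1.228 m/s; Re = 3.00×10^5; ε/D = 5.59×10^-6; f = 0.01438
h_f = f(L/D)V²/2g = 8.971 m
Total head H = z + h_f = 30.0 + 8.971 = 38.97 m
P_hyd = ρgQH = 1025·9.81·0.0789·38.97 = 30.92 kW
P_shaft = P_hyd/η = 30.92/0.85 = 36.37 kW

P_shaft ≈ 36.4 kW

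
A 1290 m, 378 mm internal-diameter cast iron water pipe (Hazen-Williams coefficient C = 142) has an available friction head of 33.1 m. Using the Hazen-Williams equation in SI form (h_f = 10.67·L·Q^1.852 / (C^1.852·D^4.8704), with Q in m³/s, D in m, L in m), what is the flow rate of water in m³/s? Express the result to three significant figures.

Rearranging: Q = [h_f·C^1.852·D^4.8704 / (10.67·L)]^(1/1.852)
Q = [33.1·142^1.852·0.378^4.8704 / (10.67·1290)]^0.540 = 0.4237 m³/s

Q ≈ 0.424 m³/s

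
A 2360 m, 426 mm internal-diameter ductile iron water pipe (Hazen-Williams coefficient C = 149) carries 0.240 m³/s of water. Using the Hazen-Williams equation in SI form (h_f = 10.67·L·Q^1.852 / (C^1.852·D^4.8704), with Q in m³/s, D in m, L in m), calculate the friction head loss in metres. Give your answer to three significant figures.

h_f ≈ 10.8 m

h_f = 10.67·2360·0.240^1.852 / (149^1.852·0.426^4.8704) = 10.80 m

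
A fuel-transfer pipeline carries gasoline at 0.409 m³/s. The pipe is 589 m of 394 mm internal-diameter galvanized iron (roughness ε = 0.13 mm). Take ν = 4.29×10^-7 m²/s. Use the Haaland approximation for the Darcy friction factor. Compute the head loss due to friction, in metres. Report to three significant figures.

V = 4Q/(πD²) = 4·0.409/(π·0.394²) = 3.355 m/s
Re = VD/ν = 3.355·0.394/4.29×10^-7 = 3.08×10^6 → turbulent
ε/D = 0.13/394 = 3.30×10^-4
Haaland: f = 0.01548
h_f = f(L/D)V²/(2g) = 0.01548·(589/0.394)·3.355²/(2·9.81) = 13.27 m

h_f ≈ 13.3 m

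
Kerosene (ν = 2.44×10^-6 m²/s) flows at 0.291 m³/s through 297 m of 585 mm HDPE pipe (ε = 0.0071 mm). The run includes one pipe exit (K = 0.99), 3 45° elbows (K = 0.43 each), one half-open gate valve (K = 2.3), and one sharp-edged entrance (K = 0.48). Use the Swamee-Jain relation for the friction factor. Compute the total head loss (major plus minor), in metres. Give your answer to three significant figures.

V = 4Q/(πD²) = 1.083 m/s; V²/2g = 0.05974 m
Re = 2.60×10^5, ε/D = 1.21×10^-5 → f = 0.01490 (Swamee-Jain)
Major: h_f = f(L/D)·V²/2g = 0.01490·507.7·0.05974 = 0.4520 m
Minor: ΣK = 5.06; h_m = ΣK·V²/2g = 0.3023 m
Total H_L = 0.4520 + 0.3023 = 0.7543 m

H_L ≈ 0.754 m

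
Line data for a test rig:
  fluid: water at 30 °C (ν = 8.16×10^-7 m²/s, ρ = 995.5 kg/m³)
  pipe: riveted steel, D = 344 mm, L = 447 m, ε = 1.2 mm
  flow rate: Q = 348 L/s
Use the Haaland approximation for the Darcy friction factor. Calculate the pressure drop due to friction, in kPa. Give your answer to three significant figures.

Δp ≈ 249 kPa

V = 4Q/(πD²) = 4·0.348/(π·0.344²) = 3.744 m/s
Re = VD/ν = 3.744·0.344/8.16×10^-7 = 1.58×10^6 → turbulent
ε/D = 1.2/344 = 0.00349
Haaland: f = 0.02744
h_f = f(L/D)V²/(2g) = 0.02744·(447/0.344)·3.744²/(2·9.81) = 25.47 m
Δp = ρg·h_f = 995.5·9.81·25.47 = 248.8 kPa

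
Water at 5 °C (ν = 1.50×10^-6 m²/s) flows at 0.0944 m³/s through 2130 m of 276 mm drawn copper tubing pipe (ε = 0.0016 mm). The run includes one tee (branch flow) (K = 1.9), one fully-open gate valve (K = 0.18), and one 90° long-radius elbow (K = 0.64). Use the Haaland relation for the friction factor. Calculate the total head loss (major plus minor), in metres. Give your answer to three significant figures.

H_L ≈ 14.5 m

V = 4Q/(πD²) = 1.578 m/s; V²/2g = 0.1269 m
Re = 2.90×10^5, ε/D = 5.80×10^-6 → f = 0.01448 (Haaland)
Major: h_f = f(L/D)·V²/2g = 0.01448·7717·0.1269 = 14.18 m
Minor: ΣK = 2.72; h_m = ΣK·V²/2g = 0.3451 m
Total H_L = 14.18 + 0.3451 = 14.52 m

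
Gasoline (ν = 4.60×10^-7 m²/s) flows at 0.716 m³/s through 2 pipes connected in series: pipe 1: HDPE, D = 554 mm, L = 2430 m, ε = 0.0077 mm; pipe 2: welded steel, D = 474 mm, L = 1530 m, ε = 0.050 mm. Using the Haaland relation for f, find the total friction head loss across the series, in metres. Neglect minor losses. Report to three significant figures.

Pipe 1: V = 2.970 m/s, Re = 3.58×10^6, ε/D = 1.39×10^-5, f = 0.01005, h_1 = f(L/D)V²/2g = 19.83 m
Pipe 2: V = 4.058 m/s, Re = 4.18×10^6, ε/D = 1.05×10^-4, f = 0.01249, h_2 = f(L/D)V²/2g = 33.82 m
Series → Q common, losses add: H = Σh = 53.65 m

H ≈ 53.6 m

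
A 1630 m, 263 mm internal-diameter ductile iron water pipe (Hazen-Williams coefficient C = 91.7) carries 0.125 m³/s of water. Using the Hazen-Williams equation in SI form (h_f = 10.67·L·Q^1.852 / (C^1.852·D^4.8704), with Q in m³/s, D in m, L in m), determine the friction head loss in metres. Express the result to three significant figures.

h_f ≈ 57.4 m

h_f = 10.67·1630·0.125^1.852 / (91.7^1.852·0.263^4.8704) = 57.35 m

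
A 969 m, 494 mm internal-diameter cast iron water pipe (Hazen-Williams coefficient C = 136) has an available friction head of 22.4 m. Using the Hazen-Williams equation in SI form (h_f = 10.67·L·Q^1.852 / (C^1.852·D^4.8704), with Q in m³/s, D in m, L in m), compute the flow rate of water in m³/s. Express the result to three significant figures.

Q ≈ 0.775 m³/s

Rearranging: Q = [h_f·C^1.852·D^4.8704 / (10.67·L)]^(1/1.852)
Q = [22.4·136^1.852·0.494^4.8704 / (10.67·969)]^0.540 = 0.7754 m³/s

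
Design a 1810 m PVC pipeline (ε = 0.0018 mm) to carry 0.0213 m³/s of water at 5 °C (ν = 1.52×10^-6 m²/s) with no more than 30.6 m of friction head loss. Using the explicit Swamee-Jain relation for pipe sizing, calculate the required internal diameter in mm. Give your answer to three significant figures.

D ≈ 132 mm

Swamee-Jain (Type III): D = 0.66·[ε^1.25·(LQ²/(gh_f))^4.75 + ν·Q^9.4·(L/(gh_f))^5.2]^0.04
LQ²/(gh_f) = 0.002736; L/(gh_f) = 6.030
Term 1 = ε^1.25·(…)^4.75 = 4.42×10^-20; Term 2 = ν·Q^9.4·(…)^5.2 = 3.36×10^-18
D = 0.66·(4.42×10^-20 + 3.36×10^-18)^0.04 = 0.1321 m = 132 mm
Check: V = 1.55 m/s, Re = 1.35×10^5, f = 0.01689, h_f = 28.5 m ≈ 30.6 m ✓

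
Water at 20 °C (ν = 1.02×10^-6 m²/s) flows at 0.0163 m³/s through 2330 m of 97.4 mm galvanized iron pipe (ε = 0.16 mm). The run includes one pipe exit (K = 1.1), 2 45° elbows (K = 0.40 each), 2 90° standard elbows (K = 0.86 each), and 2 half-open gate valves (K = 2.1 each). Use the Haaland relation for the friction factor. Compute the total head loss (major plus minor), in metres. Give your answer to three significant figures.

H_L ≈ 137 m

V = 4Q/(πD²) = 2.188 m/s; V²/2g = 0.2439 m
Re = 2.09×10^5, ε/D = 0.00164 → f = 0.02314 (Haaland)
Major: h_f = f(L/D)·V²/2g = 0.02314·23922·0.2439 = 135.1 m
Minor: ΣK = 7.82; h_m = ΣK·V²/2g = 1.908 m
Total H_L = 135.1 + 1.908 = 137.0 m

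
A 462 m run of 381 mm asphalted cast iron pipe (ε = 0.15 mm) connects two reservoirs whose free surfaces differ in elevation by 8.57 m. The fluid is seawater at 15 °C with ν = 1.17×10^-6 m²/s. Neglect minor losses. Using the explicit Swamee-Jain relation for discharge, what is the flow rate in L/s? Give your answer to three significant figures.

Q ≈ 331 L/s

Swamee-Jain (Type II): Q = -0.965·√(gD⁵h_f/L)·ln[ε/(3.7D) + √(3.17ν²L/(gD³h_f))]
√(gD⁵h_f/L) = √(9.81·0.381⁵·8.57/462) = 0.03822
ε/(3.7D) = 1.06×10^-4; √(3.17ν²L/(gD³h_f)) = 2.08×10^-5
Q = -0.965·0.03822·ln(1.272×10^-4) = 0.3309 m³/s
Check: V = 2.90 m/s, Re = 9.45×10^5, f = 0.01657, h_f = 8.62 m ≈ 8.57 m ✓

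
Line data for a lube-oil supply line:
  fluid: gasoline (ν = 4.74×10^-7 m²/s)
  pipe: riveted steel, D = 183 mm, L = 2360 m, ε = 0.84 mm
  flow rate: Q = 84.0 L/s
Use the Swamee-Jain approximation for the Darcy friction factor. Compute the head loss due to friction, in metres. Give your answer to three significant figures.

V = 4Q/(πD²) = 4·0.0840/(π·0.183²) = 3.194 m/s
Re = VD/ν = 3.194·0.183/4.74×10^-7 = 1.23×10^6 → turbulent
ε/D = 0.84/183 = 0.00459
Swamee-Jain: f = 0.02973
h_f = f(L/D)V²/(2g) = 0.02973·(2360/0.183)·3.194²/(2·9.81) = 199.3 m

h_f ≈ 199 m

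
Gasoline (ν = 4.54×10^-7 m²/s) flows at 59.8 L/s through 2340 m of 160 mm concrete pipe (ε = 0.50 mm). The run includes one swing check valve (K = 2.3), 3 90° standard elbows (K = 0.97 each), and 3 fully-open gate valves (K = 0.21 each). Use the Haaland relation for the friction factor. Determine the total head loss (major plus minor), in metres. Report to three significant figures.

V = 4Q/(πD²) = 2.974 m/s; V²/2g = 0.4509 m
Re = 1.05×10^6, ε/D = 0.00313 → f = 0.02663 (Haaland)
Major: h_f = f(L/D)·V²/2g = 0.02663·14625·0.4509 = 175.6 m
Minor: ΣK = 5.84; h_m = ΣK·V²/2g = 2.633 m
Total H_L = 175.6 + 2.633 = 178.3 m

H_L ≈ 178 m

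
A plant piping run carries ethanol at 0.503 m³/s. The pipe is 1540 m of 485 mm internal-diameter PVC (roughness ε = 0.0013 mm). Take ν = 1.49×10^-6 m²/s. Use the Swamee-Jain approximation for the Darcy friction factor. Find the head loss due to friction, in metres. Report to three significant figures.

V = 4Q/(πD²) = 4·0.503/(π·0.485²) = 2.723 m/s
Re = VD/ν = 2.723·0.485/1.49×10^-6 = 8.86×10^5 → turbulent
ε/D = 0.0013/485 = 2.68×10^-6
Swamee-Jain: f = 0.01191
h_f = f(L/D)V²/(2g) = 0.01191·(1540/0.485)·2.723²/(2·9.81) = 14.29 m

h_f ≈ 14.3 m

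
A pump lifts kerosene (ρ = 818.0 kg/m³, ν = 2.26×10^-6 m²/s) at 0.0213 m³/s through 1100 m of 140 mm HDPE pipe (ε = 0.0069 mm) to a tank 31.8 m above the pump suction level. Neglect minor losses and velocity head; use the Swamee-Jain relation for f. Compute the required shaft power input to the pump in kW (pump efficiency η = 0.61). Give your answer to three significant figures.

P_shaft ≈ 12.9 kW

V = 4Q/(πD²) = 1.384 m/s; Re = 8.57×10^4; ε/D = 4.93×10^-5; f = 0.01872
h_f = f(L/D)V²/2g = 14.36 m
Total head H = z + h_f = 31.8 + 14.36 = 46.16 m
P_hyd = ρgQH = 818.0·9.81·0.0213·46.16 = 7.889 kW
P_shaft = P_hyd/η = 7.889/0.61 = 12.93 kW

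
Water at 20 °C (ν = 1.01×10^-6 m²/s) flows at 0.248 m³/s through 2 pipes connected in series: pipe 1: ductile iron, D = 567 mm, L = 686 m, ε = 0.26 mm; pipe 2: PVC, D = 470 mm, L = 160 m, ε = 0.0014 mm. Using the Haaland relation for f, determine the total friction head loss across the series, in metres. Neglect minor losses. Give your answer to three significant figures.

Pipe 1: V = 0.9822 m/s, Re = 5.51×10^5, ε/D = 4.59×10^-4, f = 0.01723, h_1 = f(L/D)V²/2g = 1.025 m
Pipe 2: V = 1.429 m/s, Re = 6.65×10^5, ε/D = 2.98×10^-6, f = 0.01246, h_2 = f(L/D)V²/2g = 0.4418 m
Series → Q common, losses add: H = Σh = 1.467 m

H ≈ 1.47 m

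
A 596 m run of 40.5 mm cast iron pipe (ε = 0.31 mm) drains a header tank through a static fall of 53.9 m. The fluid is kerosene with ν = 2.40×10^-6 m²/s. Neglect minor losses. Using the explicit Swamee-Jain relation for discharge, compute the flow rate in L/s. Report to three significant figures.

Q ≈ 1.78 L/s

Swamee-Jain (Type II): Q = -0.965·√(gD⁵h_f/L)·ln[ε/(3.7D) + √(3.17ν²L/(gD³h_f))]
√(gD⁵h_f/L) = √(9.81·0.0405⁵·53.9/596) = 3.109×10^-4
ε/(3.7D) = 0.00207; √(3.17ν²L/(gD³h_f)) = 5.57×10^-4
Q = -0.965·3.109×10^-4·ln(0.002625) = 0.001783 m³/s
Check: V = 1.38 m/s, Re = 2.34×10^4, f = 0.03808, h_f = 54.7 m ≈ 53.9 m ✓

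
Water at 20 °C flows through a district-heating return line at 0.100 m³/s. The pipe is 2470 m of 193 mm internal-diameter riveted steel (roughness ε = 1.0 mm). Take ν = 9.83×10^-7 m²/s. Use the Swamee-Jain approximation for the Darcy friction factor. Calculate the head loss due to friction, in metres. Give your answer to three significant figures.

h_f ≈ 236 m

V = 4Q/(πD²) = 4·0.100/(π·0.193²) = 3.418 m/s
Re = VD/ν = 3.418·0.193/9.83×10^-7 = 6.71×10^5 → turbulent
ε/D = 1.0/193 = 0.00518
Swamee-Jain: f = 0.03091
h_f = f(L/D)V²/(2g) = 0.03091·(2470/0.193)·3.418²/(2·9.81) = 235.6 m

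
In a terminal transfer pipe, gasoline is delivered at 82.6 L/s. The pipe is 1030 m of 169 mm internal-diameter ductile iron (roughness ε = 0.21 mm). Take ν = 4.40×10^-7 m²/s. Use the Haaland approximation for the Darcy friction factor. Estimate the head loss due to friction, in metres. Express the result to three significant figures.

V = 4Q/(πD²) = 4·0.0826/(π·0.169²) = 3.682 m/s
Re = VD/ν = 3.682·0.169/4.40×10^-7 = 1.41×10^6 → turbulent
ε/D = 0.21/169 = 0.00124
Haaland: f = 0.02092
h_f = f(L/D)V²/(2g) = 0.02092·(1030/0.169)·3.682²/(2·9.81) = 88.11 m

h_f ≈ 88.1 m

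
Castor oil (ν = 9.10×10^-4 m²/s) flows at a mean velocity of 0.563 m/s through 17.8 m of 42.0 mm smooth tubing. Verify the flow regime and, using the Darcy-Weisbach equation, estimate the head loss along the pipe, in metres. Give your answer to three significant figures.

h_f ≈ 16.9 m

Re = VD/ν = 0.563·0.04200/9.10×10^-4 = 26.0 → laminar (Re < 2300)
f = 64/Re = 2.463
h_f = f(L/D)V²/(2g) = 2.463·(17.8/0.04200)·0.563²/(2·9.81) = 16.86 m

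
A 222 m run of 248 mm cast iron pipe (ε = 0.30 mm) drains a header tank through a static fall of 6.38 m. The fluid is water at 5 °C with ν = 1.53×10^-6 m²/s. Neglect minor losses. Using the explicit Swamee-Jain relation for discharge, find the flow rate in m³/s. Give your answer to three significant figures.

Swamee-Jain (Type II): Q = -0.965·√(gD⁵h_f/L)·ln[ε/(3.7D) + √(3.17ν²L/(gD³h_f))]
√(gD⁵h_f/L) = √(9.81·0.248⁵·6.38/222) = 0.01626
ε/(3.7D) = 3.27×10^-4; √(3.17ν²L/(gD³h_f)) = 4.15×10^-5
Q = -0.965·0.01626·ln(3.685×10^-4) = 0.1241 m³/s
Check: V = 2.57 m/s, Re = 4.16×10^5, f = 0.02133, h_f = 6.42 m ≈ 6.38 m ✓

Q ≈ 0.124 m³/s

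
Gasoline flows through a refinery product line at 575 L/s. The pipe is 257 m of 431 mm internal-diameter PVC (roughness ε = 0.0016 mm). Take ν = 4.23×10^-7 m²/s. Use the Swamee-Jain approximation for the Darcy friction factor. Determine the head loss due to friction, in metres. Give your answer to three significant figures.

h_f ≈ 4.50 m

V = 4Q/(πD²) = 4·0.575/(π·0.431²) = 3.941 m/s
Re = VD/ν = 3.941·0.431/4.23×10^-7 = 4.02×10^6 → turbulent
ε/D = 0.0016/431 = 3.71×10^-6
Swamee-Jain: f = 0.009528
h_f = f(L/D)V²/(2g) = 0.009528·(257/0.431)·3.941²/(2·9.81) = 4.498 m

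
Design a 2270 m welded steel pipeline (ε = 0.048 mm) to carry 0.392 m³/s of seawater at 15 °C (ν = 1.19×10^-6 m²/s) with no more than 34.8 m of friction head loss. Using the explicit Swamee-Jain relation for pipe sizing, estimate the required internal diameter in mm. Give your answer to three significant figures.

Swamee-Jain (Type III): D = 0.66·[ε^1.25·(LQ²/(gh_f))^4.75 + ν·Q^9.4·(L/(gh_f))^5.2]^0.04
LQ²/(gh_f) = 1.022; L/(gh_f) = 6.649
Term 1 = ε^1.25·(…)^4.75 = 4.43×10^-6; Term 2 = ν·Q^9.4·(…)^5.2 = 3.40×10^-6
D = 0.66·(4.43×10^-6 + 3.40×10^-6)^0.04 = 0.4124 m = 412 mm
Check: V = 2.94 m/s, Re = 1.02×10^6, f = 0.01373, h_f = 33.2 m ≈ 34.8 m ✓

D ≈ 412 mm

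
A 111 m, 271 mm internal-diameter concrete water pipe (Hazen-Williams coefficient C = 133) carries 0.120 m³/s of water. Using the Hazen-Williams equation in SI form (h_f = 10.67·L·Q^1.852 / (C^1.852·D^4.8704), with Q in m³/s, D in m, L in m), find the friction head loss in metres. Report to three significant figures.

h_f = 10.67·111·0.120^1.852 / (133^1.852·0.271^4.8704) = 1.572 m

h_f ≈ 1.57 m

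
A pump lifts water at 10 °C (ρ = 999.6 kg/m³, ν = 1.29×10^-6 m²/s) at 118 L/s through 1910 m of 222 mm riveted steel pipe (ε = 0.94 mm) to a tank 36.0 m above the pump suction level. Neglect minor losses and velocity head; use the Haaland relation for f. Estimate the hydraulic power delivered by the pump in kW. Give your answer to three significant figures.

V = 4Q/(πD²) = 3.048 m/s; Re = 5.25×10^5; ε/D = 0.00423; f = 0.02914
h_f = f(L/D)V²/2g = 118.7 m
Total head H = z + h_f = 36.0 + 118.7 = 154.7 m
P_hyd = ρgQH = 999.6·9.81·0.118·154.7 = 179.1 kW

P_hyd ≈ 179 kW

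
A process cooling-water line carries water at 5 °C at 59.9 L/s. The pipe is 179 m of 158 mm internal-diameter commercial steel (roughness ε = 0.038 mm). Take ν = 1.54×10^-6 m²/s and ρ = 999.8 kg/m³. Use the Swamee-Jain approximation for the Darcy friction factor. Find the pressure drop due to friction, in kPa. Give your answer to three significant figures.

Δp ≈ 87.5 kPa

V = 4Q/(πD²) = 4·0.0599/(π·0.158²) = 3.055 m/s
Re = VD/ν = 3.055·0.158/1.54×10^-6 = 3.13×10^5 → turbulent
ε/D = 0.038/158 = 2.41×10^-4
Swamee-Jain: f = 0.01655
h_f = f(L/D)V²/(2g) = 0.01655·(179/0.158)·3.055²/(2·9.81) = 8.921 m
Δp = ρg·h_f = 999.8·9.81·8.921 = 87.50 kPa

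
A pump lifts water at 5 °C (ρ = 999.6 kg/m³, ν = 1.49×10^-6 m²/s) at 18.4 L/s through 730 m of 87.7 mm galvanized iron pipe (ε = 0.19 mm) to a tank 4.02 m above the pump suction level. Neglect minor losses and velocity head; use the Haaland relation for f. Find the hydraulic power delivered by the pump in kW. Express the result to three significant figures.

V = 4Q/(πD²) = 3.046 m/s; Re = 1.79×10^5; ε/D = 0.00217; f = 0.02480
h_f = f(L/D)V²/2g = 97.62 m
Total head H = z + h_f = 4.02 + 97.62 = 101.6 m
P_hyd = ρgQH = 999.6·9.81·0.0184·101.6 = 18.34 kW

P_hyd ≈ 18.3 kW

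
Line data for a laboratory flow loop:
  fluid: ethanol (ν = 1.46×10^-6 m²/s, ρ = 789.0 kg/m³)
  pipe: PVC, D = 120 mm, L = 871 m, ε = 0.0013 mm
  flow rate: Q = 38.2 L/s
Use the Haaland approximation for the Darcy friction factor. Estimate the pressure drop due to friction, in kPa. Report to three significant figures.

V = 4Q/(πD²) = 4·0.0382/(π·0.120²) = 3.378 m/s
Re = VD/ν = 3.378·0.120/1.46×10^-6 = 2.78×10^5 → turbulent
ε/D = 0.0013/120 = 1.08×10^-5
Haaland: f = 0.01464
h_f = f(L/D)V²/(2g) = 0.01464·(871/0.120)·3.378²/(2·9.81) = 61.77 m
Δp = ρg·h_f = 789.0·9.81·61.77 = 478.1 kPa

Δp ≈ 478 kPa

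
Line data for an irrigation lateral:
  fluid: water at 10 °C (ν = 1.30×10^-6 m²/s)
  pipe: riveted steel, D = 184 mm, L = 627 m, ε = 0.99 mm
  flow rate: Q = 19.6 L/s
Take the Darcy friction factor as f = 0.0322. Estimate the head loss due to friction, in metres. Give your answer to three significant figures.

V = 4Q/(πD²) = 4·0.0196/(π·0.184²) = 0.7371 m/s
h_f = f(L/D)V²/(2g) = 0.03220·(627/0.184)·0.7371²/(2·9.81) = 3.039 m

h_f ≈ 3.04 m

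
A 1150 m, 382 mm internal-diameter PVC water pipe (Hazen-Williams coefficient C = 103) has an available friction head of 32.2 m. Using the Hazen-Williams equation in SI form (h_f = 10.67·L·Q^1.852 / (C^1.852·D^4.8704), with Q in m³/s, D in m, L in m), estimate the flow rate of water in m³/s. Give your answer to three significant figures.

Rearranging: Q = [h_f·C^1.852·D^4.8704 / (10.67·L)]^(1/1.852)
Q = [32.2·103^1.852·0.382^4.8704 / (10.67·1150)]^0.540 = 0.3312 m³/s

Q ≈ 0.331 m³/s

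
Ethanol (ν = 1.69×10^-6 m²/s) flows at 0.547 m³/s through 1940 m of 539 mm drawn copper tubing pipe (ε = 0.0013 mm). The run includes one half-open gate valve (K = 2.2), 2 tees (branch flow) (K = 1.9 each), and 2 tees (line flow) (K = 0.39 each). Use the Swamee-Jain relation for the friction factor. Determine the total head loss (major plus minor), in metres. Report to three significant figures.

H_L ≈ 14.8 m

V = 4Q/(πD²) = 2.397 m/s; V²/2g = 0.2929 m
Re = 7.65×10^5, ε/D = 2.41×10^-6 → f = 0.01220 (Swamee-Jain)
Major: h_f = f(L/D)·V²/2g = 0.01220·3599·0.2929 = 12.86 m
Minor: ΣK = 6.78; h_m = ΣK·V²/2g = 1.986 m
Total H_L = 12.86 + 1.986 = 14.85 m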